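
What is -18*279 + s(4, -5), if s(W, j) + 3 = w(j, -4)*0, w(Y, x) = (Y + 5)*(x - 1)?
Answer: -5025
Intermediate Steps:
w(Y, x) = (-1 + x)*(5 + Y) (w(Y, x) = (5 + Y)*(-1 + x) = (-1 + x)*(5 + Y))
s(W, j) = -3 (s(W, j) = -3 + (-5 - j + 5*(-4) + j*(-4))*0 = -3 + (-5 - j - 20 - 4*j)*0 = -3 + (-25 - 5*j)*0 = -3 + 0 = -3)
-18*279 + s(4, -5) = -18*279 - 3 = -5022 - 3 = -5025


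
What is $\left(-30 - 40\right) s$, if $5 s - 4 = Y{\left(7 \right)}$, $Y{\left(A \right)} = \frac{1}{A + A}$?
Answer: $-57$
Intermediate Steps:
$Y{\left(A \right)} = \frac{1}{2 A}$
$s = \frac{57}{70}$ ($s = \frac{4}{5} + \frac{\frac{1}{2} \cdot \frac{1}{7}}{5} = \frac{4}{5} + \frac{1}{5} \cdot \frac{1}{14} = \frac{4}{5} + \frac{1}{70} = \frac{57}{70} \approx 0.81429$)
$\left(-30 - 40\right) s = \left(-30 - 40\right) \frac{57}{70} = \left(-70\right) \frac{57}{70} = -57$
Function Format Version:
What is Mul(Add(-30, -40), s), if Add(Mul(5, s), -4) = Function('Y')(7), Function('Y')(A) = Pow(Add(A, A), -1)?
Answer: -57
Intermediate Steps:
Function('Y')(A) = Mul(Rational(1, 2), Pow(A, -1)) (Function('Y')(A) = Pow(Mul(2, A), -1) = Mul(Rational(1, 2), Pow(A, -1)))
s = Rational(57, 70) (s = Add(Rational(4, 5), Mul(Rational(1, 5), Mul(Rational(1, 2), Pow(7, -1)))) = Add(Rational(4, 5), Mul(Rational(1, 5), Mul(Rational(1, 2), Rational(1, 7)))) = Add(Rational(4, 5), Mul(Rational(1, 5), Rational(1, 14))) = Add(Rational(4, 5), Rational(1, 70)) = Rational(57, 70) ≈ 0.81429)
Mul(Add(-30, -40), s) = Mul(Add(-30, -40), Rational(57, 70)) = Mul(-70, Rational(57, 70)) = -57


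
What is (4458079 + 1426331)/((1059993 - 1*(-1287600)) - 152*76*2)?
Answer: 5884410/2324489 ≈ 2.5315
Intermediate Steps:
(4458079 + 1426331)/((1059993 - 1*(-1287600)) - 152*76*2) = 5884410/((1059993 + 1287600) - 11552*2) = 5884410/(2347593 - 23104) = 5884410/2324489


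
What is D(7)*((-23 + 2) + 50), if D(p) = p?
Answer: 203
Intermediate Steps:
D(7)*((-23 + 2) + 50) = 7*((-23 + 2) + 50) = 7*(-21 + 50) = 7*29 = 203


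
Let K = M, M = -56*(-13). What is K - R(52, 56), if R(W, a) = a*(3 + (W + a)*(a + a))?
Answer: -676816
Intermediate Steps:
R(W, a) = a*(3 + 2*a*(W + a)) (R(W, a) = a*(3 + (W + a)*(2*a)) = a*(3 + 2*a*(W + a)))
M = 728
K = 728
K - R(52, 56) = 728 - 56*(3 + 2*56**2 + 2*52*56) = 728 - 56*(3 + 2*3136 + 5824) = 728 - 56*(3 + 6272 + 5824) = 728 - 56*12099 = 728 - 1*677544 = 728 - 677544 = -676816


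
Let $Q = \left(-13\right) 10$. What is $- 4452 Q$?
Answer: $578760$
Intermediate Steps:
$Q = -130$
$- 4452 Q = \left(-4452\right) \left(-130\right) = 578760$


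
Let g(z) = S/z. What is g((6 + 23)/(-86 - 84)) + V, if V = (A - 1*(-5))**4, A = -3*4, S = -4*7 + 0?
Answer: 74389/29 ≈ 2565.1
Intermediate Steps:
S = -28 (S = -28 + 0 = -28)
A = -12
g(z) = -28/z
V = 2401 (V = (-12 - 1*(-5))**4 = (-12 + 5)**4 = (-7)**4 = 2401)
g((6 + 23)/(-86 - 84)) + V = -28*(-86 - 84)/(6 + 23) + 2401 = -28/(29/(-170)) + 2401 = -28/(29*(-1/170)) + 2401 = -28/(-29/170) + 2401 = -28*(-170/29) + 2401 = 4760/29 + 2401 = 74389/29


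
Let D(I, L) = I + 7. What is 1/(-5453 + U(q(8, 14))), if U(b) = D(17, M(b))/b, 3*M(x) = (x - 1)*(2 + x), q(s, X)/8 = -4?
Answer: -4/21815 ≈ -0.00018336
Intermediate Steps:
q(s, X) = -32 (q(s, X) = 8*(-4) = -32)
M(x) = (-1 + x)*(2 + x)/3 (M(x) = ((x - 1)*(2 + x))/3 = ((-1 + x)*(2 + x))/3 = (-1 + x)*(2 + x)/3)
D(I, L) = 7 + I
U(b) = 24/b (U(b) = (7 + 17)/b = 24/b)
1/(-5453 + U(q(8, 14))) = 1/(-5453 + 24/(-32)) = 1/(-5453 + 24*(-1/32)) = 1/(-5453 - ¾) = 1/(-21815/4) = -4/21815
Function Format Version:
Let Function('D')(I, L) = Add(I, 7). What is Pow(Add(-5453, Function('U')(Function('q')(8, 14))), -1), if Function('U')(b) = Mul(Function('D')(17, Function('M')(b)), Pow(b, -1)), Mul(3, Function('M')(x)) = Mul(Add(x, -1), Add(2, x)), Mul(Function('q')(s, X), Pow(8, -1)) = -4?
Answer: Rational(-4, 21815) ≈ -0.00018336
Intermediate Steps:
Function('q')(s, X) = -32 (Function('q')(s, X) = Mul(8, -4) = -32)
Function('M')(x) = Mul(Rational(1, 3), Add(-1, x), Add(2, x)) (Function('M')(x) = Mul(Rational(1, 3), Mul(Add(x, -1), Add(2, x))) = Mul(Rational(1, 3), Mul(Add(-1, x), Add(2, x))) = Mul(Rational(1, 3), Add(-1, x), Add(2, x)))
Function('D')(I, L) = Add(7, I)
Function('U')(b) = Mul(24, Pow(b, -1)) (Function('U')(b) = Mul(Add(7, 17), Pow(b, -1)) = Mul(24, Pow(b, -1)))
Pow(Add(-5453, Function('U')(Function('q')(8, 14))), -1) = Pow(Add(-5453, Mul(24, Pow(-32, -1))), -1) = Pow(Add(-5453, Mul(24, Rational(-1, 32))), -1) = Pow(Add(-5453, Rational(-3, 4)), -1) = Pow(Rational(-21815, 4), -1) = Rational(-4, 21815)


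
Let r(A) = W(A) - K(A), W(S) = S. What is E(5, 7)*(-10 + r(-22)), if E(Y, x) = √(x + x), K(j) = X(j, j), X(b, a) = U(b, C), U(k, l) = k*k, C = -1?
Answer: -516*√14 ≈ -1930.7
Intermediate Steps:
U(k, l) = k²
X(b, a) = b²
K(j) = j²
E(Y, x) = √2*√x (E(Y, x) = √(2*x) = √2*√x)
r(A) = A - A²
E(5, 7)*(-10 + r(-22)) = (√2*√7)*(-10 - 22*(1 - 1*(-22))) = √14*(-10 - 22*(1 + 22)) = √14*(-10 - 22*23) = √14*(-10 - 506) = √14*(-516) = -516*√14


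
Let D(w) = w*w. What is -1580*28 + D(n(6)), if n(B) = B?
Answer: -44204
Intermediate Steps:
D(w) = w**2
-1580*28 + D(n(6)) = -1580*28 + 6**2 = -44240 + 36 = -44204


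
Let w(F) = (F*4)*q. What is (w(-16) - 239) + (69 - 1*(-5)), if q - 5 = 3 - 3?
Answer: -485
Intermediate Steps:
q = 5 (q = 5 + (3 - 3) = 5 + 0 = 5)
w(F) = 20*F (w(F) = (F*4)*5 = (4*F)*5 = 20*F)
(w(-16) - 239) + (69 - 1*(-5)) = (20*(-16) - 239) + (69 - 1*(-5)) = (-320 - 239) + (69 + 5) = -559 + 74 = -485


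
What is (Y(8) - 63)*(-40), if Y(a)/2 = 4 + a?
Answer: 1560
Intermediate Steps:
Y(a) = 8 + 2*a (Y(a) = 2*(4 + a) = 8 + 2*a)
(Y(8) - 63)*(-40) = ((8 + 2*8) - 63)*(-40) = ((8 + 16) - 63)*(-40) = (24 - 63)*(-40) = -39*(-40) = 1560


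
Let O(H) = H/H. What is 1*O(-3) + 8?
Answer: 9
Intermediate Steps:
O(H) = 1
1*O(-3) + 8 = 1*1 + 8 = 1 + 8 = 9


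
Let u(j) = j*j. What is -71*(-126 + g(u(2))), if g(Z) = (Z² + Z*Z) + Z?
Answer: 6390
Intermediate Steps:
u(j) = j²
g(Z) = Z + 2*Z² (g(Z) = (Z² + Z²) + Z = 2*Z² + Z = Z + 2*Z²)
-71*(-126 + g(u(2))) = -71*(-126 + 2²*(1 + 2*2²)) = -71*(-126 + 4*(1 + 2*4)) = -71*(-126 + 4*(1 + 8)) = -71*(-126 + 4*9) = -71*(-126 + 36) = -71*(-90) = 6390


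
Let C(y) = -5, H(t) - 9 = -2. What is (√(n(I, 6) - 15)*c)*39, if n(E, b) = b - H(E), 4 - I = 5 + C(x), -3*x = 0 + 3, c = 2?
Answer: 312*I ≈ 312.0*I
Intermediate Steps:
x = -1 (x = -(0 + 3)/3 = -⅓*3 = -1)
H(t) = 7 (H(t) = 9 - 2 = 7)
I = 4 (I = 4 - (5 - 5) = 4 - 1*0 = 4 + 0 = 4)
n(E, b) = -7 + b (n(E, b) = b - 1*7 = b - 7 = -7 + b)
(√(n(I, 6) - 15)*c)*39 = (√((-7 + 6) - 15)*2)*39 = (√(-1 - 15)*2)*39 = (√(-16)*2)*39 = ((4*I)*2)*39 = (8*I)*39 = 312*I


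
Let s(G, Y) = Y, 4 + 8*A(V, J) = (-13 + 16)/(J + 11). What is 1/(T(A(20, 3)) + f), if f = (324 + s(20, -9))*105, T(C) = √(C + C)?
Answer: 1852200/61261515053 - 2*I*√742/61261515053 ≈ 3.0234e-5 - 8.8929e-10*I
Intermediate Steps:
A(V, J) = -½ + 3/(8*(11 + J)) (A(V, J) = -½ + ((-13 + 16)/(J + 11))/8 = -½ + (3/(11 + J))/8 = -½ + 3/(8*(11 + J)))
T(C) = √2*√C (T(C) = √(2*C) = √2*√C)
f = 33075 (f = (324 - 9)*105 = 315*105 = 33075)
1/(T(A(20, 3)) + f) = 1/(√2*√((-41 - 4*3)/(8*(11 + 3))) + 33075) = 1/(√2*√((⅛)*(-41 - 12)/14) + 33075) = 1/(√2*√((⅛)*(1/14)*(-53)) + 33075) = 1/(√2*√(-53/112) + 33075) = 1/(√2*(I*√371/28) + 33075) = 1/(I*√742/28 + 33075) = 1/(33075 + I*√742/28)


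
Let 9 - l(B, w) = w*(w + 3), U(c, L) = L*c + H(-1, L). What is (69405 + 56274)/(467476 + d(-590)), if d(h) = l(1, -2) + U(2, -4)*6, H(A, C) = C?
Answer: 41893/155805 ≈ 0.26888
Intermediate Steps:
U(c, L) = L + L*c (U(c, L) = L*c + L = L + L*c)
l(B, w) = 9 - w*(3 + w) (l(B, w) = 9 - w*(w + 3) = 9 - w*(3 + w))
d(h) = -61 (d(h) = (9 - 1*(-2)² - 3*(-2)) - 4*(1 + 2)*6 = (9 - 1*4 + 6) - 4*3*6 = (9 - 4 + 6) - 12*6 = 11 - 72 = -61)
(69405 + 56274)/(467476 + d(-590)) = (69405 + 56274)/(467476 - 61) = 125679/467415 = 125679*(1/467415) = 41893/155805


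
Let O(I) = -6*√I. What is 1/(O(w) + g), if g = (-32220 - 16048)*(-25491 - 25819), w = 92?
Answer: 309578885/766712688302745386 + 3*√23/1533425376605490772 ≈ 4.0377e-10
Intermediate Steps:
g = 2476631080 (g = -48268*(-51310) = 2476631080)
1/(O(w) + g) = 1/(-12*√23 + 2476631080) = 1/(2476631080 - 12*√23)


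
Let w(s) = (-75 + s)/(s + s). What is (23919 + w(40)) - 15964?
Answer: 127273/16 ≈ 7954.6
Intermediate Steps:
w(s) = (-75 + s)/(2*s) (w(s) = (-75 + s)/((2*s)) = (-75 + s)*(1/(2*s)) = (-75 + s)/(2*s))
(23919 + w(40)) - 15964 = (23919 + (½)*(-75 + 40)/40) - 15964 = (23919 + (½)*(1/40)*(-35)) - 15964 = (23919 - 7/16) - 15964 = 382697/16 - 15964 = 127273/16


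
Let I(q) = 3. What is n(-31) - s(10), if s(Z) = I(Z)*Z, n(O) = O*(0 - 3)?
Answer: 63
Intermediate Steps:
n(O) = -3*O (n(O) = O*(-3) = -3*O)
s(Z) = 3*Z
n(-31) - s(10) = -3*(-31) - 3*10 = 93 - 1*30 = 93 - 30 = 63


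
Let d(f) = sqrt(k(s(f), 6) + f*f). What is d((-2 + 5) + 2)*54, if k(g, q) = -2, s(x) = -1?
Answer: 54*sqrt(23) ≈ 258.98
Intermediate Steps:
d(f) = sqrt(-2 + f**2) (d(f) = sqrt(-2 + f*f) = sqrt(-2 + f**2))
d((-2 + 5) + 2)*54 = sqrt(-2 + ((-2 + 5) + 2)**2)*54 = sqrt(-2 + (3 + 2)**2)*54 = sqrt(-2 + 5**2)*54 = sqrt(-2 + 25)*54 = sqrt(23)*54 = 54*sqrt(23)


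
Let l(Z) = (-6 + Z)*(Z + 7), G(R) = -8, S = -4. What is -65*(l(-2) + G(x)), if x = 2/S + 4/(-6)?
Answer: 3120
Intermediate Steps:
x = -7/6 (x = 2/(-4) + 4/(-6) = 2*(-1/4) + 4*(-1/6) = -1/2 - 2/3 = -7/6 ≈ -1.1667)
l(Z) = (-6 + Z)*(7 + Z)
-65*(l(-2) + G(x)) = -65*((-42 - 2 + (-2)**2) - 8) = -65*((-42 - 2 + 4) - 8) = -65*(-40 - 8) = -65*(-48) = 3120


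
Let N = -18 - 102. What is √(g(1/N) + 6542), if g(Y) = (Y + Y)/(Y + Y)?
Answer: 3*√727 ≈ 80.889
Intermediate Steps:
N = -120
g(Y) = 1 (g(Y) = (2*Y)/((2*Y)) = (2*Y)*(1/(2*Y)) = 1)
√(g(1/N) + 6542) = √(1 + 6542) = √6543 = 3*√727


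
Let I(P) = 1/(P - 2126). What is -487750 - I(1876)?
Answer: -121937499/250 ≈ -4.8775e+5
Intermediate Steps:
I(P) = 1/(-2126 + P)
-487750 - I(1876) = -487750 - 1/(-2126 + 1876) = -487750 - 1/(-250) = -487750 - 1*(-1/250) = -487750 + 1/250 = -121937499/250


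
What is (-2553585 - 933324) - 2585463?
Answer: -6072372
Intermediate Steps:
(-2553585 - 933324) - 2585463 = -3486909 - 2585463 = -6072372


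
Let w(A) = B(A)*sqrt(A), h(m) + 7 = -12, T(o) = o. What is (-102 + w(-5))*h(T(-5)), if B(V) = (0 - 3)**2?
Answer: 1938 - 171*I*sqrt(5) ≈ 1938.0 - 382.37*I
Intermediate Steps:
h(m) = -19 (h(m) = -7 - 12 = -19)
B(V) = 9 (B(V) = (-3)**2 = 9)
w(A) = 9*sqrt(A)
(-102 + w(-5))*h(T(-5)) = (-102 + 9*sqrt(-5))*(-19) = (-102 + 9*(I*sqrt(5)))*(-19) = (-102 + 9*I*sqrt(5))*(-19) = 1938 - 171*I*sqrt(5)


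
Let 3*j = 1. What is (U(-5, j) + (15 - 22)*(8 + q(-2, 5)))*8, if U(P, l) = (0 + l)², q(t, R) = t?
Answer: -3016/9 ≈ -335.11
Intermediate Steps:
j = ⅓ (j = (⅓)*1 = ⅓ ≈ 0.33333)
U(P, l) = l²
(U(-5, j) + (15 - 22)*(8 + q(-2, 5)))*8 = ((⅓)² + (15 - 22)*(8 - 2))*8 = (⅑ - 7*6)*8 = (⅑ - 42)*8 = -377/9*8 = -3016/9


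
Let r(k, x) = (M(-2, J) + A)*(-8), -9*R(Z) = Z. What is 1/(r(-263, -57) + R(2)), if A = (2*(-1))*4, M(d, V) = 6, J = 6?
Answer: 9/142 ≈ 0.063380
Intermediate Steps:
A = -8 (A = -2*4 = -8)
R(Z) = -Z/9
r(k, x) = 16 (r(k, x) = (6 - 8)*(-8) = -2*(-8) = 16)
1/(r(-263, -57) + R(2)) = 1/(16 - ⅑*2) = 1/(16 - 2/9) = 1/(142/9) = 9/142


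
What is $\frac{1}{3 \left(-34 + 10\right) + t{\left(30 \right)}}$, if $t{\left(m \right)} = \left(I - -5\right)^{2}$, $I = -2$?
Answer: $- \frac{1}{63} \approx -0.015873$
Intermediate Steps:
$t{\left(m \right)} = 9$ ($t{\left(m \right)} = \left(-2 - -5\right)^{2} = \left(-2 + 5\right)^{2} = 3^{2} = 9$)
$\frac{1}{3 \left(-34 + 10\right) + t{\left(30 \right)}} = \frac{1}{3 \left(-34 + 10\right) + 9} = \frac{1}{3 \left(-24\right) + 9} = \frac{1}{-72 + 9} = \frac{1}{-63} = - \frac{1}{63}$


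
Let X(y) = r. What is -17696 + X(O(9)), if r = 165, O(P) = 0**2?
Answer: -17531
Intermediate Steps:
O(P) = 0
X(y) = 165
-17696 + X(O(9)) = -17696 + 165 = -17531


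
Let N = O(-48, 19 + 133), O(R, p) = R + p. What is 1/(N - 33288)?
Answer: -1/33184 ≈ -3.0135e-5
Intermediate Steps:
N = 104 (N = -48 + (19 + 133) = -48 + 152 = 104)
1/(N - 33288) = 1/(104 - 33288) = 1/(-33184) = -1/33184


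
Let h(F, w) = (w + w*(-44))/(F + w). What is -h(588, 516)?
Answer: 1849/92 ≈ 20.098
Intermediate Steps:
h(F, w) = -43*w/(F + w) (h(F, w) = (w - 44*w)/(F + w) = (-43*w)/(F + w) = -43*w/(F + w))
-h(588, 516) = -(-43)*516/(588 + 516) = -(-43)*516/1104 = -1*(-1849/92) = 1849/92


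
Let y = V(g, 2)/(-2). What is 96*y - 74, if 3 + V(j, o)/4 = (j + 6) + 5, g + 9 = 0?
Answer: 118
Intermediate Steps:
g = -9 (g = -9 + 0 = -9)
V(j, o) = 32 + 4*j (V(j, o) = -12 + 4*((j + 6) + 5) = -12 + 4*((6 + j) + 5) = -12 + 4*(11 + j) = -12 + (44 + 4*j) = 32 + 4*j)
y = 2 (y = (32 + 4*(-9))/(-2) = -(32 - 36)/2 = -1/2*(-4) = 2)
96*y - 74 = 96*2 - 74 = 192 - 74 = 118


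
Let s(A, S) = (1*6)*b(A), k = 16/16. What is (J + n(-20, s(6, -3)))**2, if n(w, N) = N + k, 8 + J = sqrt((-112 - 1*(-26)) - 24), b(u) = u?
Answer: (29 + I*sqrt(110))**2 ≈ 731.0 + 608.31*I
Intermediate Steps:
J = -8 + I*sqrt(110) (J = -8 + sqrt((-112 - 1*(-26)) - 24) = -8 + sqrt((-112 + 26) - 24) = -8 + sqrt(-86 - 24) = -8 + sqrt(-110) = -8 + I*sqrt(110) ≈ -8.0 + 10.488*I)
k = 1 (k = 16*(1/16) = 1)
s(A, S) = 6*A (s(A, S) = (1*6)*A = 6*A)
n(w, N) = 1 + N (n(w, N) = N + 1 = 1 + N)
(J + n(-20, s(6, -3)))**2 = ((-8 + I*sqrt(110)) + (1 + 6*6))**2 = ((-8 + I*sqrt(110)) + (1 + 36))**2 = ((-8 + I*sqrt(110)) + 37)**2 = (29 + I*sqrt(110))**2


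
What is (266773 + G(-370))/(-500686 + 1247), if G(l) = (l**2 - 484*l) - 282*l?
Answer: -687093/499439 ≈ -1.3757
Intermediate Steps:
G(l) = l**2 - 766*l
(266773 + G(-370))/(-500686 + 1247) = (266773 - 370*(-766 - 370))/(-500686 + 1247) = (266773 - 370*(-1136))/(-499439) = (266773 + 420320)*(-1/499439) = 687093*(-1/499439) = -687093/499439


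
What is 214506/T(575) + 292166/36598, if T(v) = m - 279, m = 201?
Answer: -652308470/237887 ≈ -2742.1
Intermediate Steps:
T(v) = -78 (T(v) = 201 - 279 = -78)
214506/T(575) + 292166/36598 = 214506/(-78) + 292166/36598 = 214506*(-1/78) + 292166*(1/36598) = -35751/13 + 146083/18299 = -652308470/237887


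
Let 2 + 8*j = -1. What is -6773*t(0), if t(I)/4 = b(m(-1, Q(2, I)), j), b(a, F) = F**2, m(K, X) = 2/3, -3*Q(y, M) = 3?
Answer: -60957/16 ≈ -3809.8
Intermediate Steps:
Q(y, M) = -1 (Q(y, M) = -1/3*3 = -1)
m(K, X) = 2/3 (m(K, X) = 2*(1/3) = 2/3)
j = -3/8 (j = -1/4 + (1/8)*(-1) = -1/4 - 1/8 = -3/8 ≈ -0.37500)
t(I) = 9/16 (t(I) = 4*(-3/8)**2 = 4*(9/64) = 9/16)
-6773*t(0) = -6773*9/16 = -60957/16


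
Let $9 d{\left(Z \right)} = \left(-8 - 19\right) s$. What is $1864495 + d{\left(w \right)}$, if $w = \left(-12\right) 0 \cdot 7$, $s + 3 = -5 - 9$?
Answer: $1864546$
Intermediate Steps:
$s = -17$ ($s = -3 - 14 = -17$)
$w = 0$ ($w = 0 \cdot 7 = 0$)
$d{\left(Z \right)} = 51$ ($d{\left(Z \right)} = \frac{\left(-8 - 19\right) \left(-17\right)}{9} = \frac{\left(-27\right) \left(-17\right)}{9} = \frac{1}{9} \cdot 459 = 51$)
$1864495 + d{\left(w \right)} = 1864495 + 51 = 1864546$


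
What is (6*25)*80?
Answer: 12000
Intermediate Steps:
(6*25)*80 = 150*80 = 12000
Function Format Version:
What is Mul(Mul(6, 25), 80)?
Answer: 12000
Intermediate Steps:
Mul(Mul(6, 25), 80) = Mul(150, 80) = 12000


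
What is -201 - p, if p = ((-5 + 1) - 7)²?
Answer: -322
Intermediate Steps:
p = 121 (p = (-4 - 7)² = (-11)² = 121)
-201 - p = -201 - 1*121 = -201 - 121 = -322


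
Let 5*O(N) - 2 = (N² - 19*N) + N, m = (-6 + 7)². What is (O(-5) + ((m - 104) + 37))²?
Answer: 45369/25 ≈ 1814.8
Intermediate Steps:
m = 1 (m = 1² = 1)
O(N) = ⅖ - 18*N/5 + N²/5 (O(N) = ⅖ + ((N² - 19*N) + N)/5 = ⅖ + (N² - 18*N)/5 = ⅖ + (-18*N/5 + N²/5) = ⅖ - 18*N/5 + N²/5)
(O(-5) + ((m - 104) + 37))² = ((⅖ - 18/5*(-5) + (⅕)*(-5)²) + ((1 - 104) + 37))² = ((⅖ + 18 + (⅕)*25) + (-103 + 37))² = ((⅖ + 18 + 5) - 66)² = (117/5 - 66)² = (-213/5)² = 45369/25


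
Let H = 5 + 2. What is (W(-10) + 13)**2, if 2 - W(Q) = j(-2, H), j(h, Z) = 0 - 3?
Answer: 324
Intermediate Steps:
H = 7
j(h, Z) = -3
W(Q) = 5 (W(Q) = 2 - 1*(-3) = 2 + 3 = 5)
(W(-10) + 13)**2 = (5 + 13)**2 = 18**2 = 324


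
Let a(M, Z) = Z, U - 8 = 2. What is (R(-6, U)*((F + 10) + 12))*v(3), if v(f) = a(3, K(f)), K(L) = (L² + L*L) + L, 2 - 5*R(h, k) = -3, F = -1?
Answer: 441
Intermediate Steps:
U = 10 (U = 8 + 2 = 10)
R(h, k) = 1 (R(h, k) = ⅖ - ⅕*(-3) = ⅖ + ⅗ = 1)
K(L) = L + 2*L² (K(L) = (L² + L²) + L = 2*L² + L = L + 2*L²)
v(f) = f*(1 + 2*f)
(R(-6, U)*((F + 10) + 12))*v(3) = (1*((-1 + 10) + 12))*(3*(1 + 2*3)) = (1*(9 + 12))*(3*(1 + 6)) = (1*21)*(3*7) = 21*21 = 441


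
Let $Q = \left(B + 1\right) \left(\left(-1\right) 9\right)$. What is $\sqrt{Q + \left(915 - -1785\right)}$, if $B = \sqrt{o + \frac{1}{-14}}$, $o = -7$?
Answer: $\frac{3 \sqrt{58604 - 42 i \sqrt{154}}}{14} \approx 51.875 - 0.23068 i$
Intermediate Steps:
$B = \frac{3 i \sqrt{154}}{14}$ ($B = \sqrt{-7 + \frac{1}{-14}} = \sqrt{-7 - \frac{1}{14}} = \sqrt{- \frac{99}{14}} = \frac{3 i \sqrt{154}}{14} \approx 2.6592 i$)
$Q = -9 - \frac{27 i \sqrt{154}}{14}$ ($Q = \left(\frac{3 i \sqrt{154}}{14} + 1\right) \left(\left(-1\right) 9\right) = \left(1 + \frac{3 i \sqrt{154}}{14}\right) \left(-9\right) = -9 - \frac{27 i \sqrt{154}}{14} \approx -9.0 - 23.933 i$)
$\sqrt{Q + \left(915 - -1785\right)} = \sqrt{\left(-9 - \frac{27 i \sqrt{154}}{14}\right) + \left(915 - -1785\right)} = \sqrt{\left(-9 - \frac{27 i \sqrt{154}}{14}\right) + \left(915 + 1785\right)} = \sqrt{\left(-9 - \frac{27 i \sqrt{154}}{14}\right) + 2700} = \sqrt{2691 - \frac{27 i \sqrt{154}}{14}}$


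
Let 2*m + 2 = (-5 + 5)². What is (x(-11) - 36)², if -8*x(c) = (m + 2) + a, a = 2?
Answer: 84681/64 ≈ 1323.1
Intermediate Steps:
m = -1 (m = -1 + (-5 + 5)²/2 = -1 + (½)*0² = -1 + (½)*0 = -1 + 0 = -1)
x(c) = -3/8 (x(c) = -((-1 + 2) + 2)/8 = -(1 + 2)/8 = -⅛*3 = -3/8)
(x(-11) - 36)² = (-3/8 - 36)² = (-291/8)² = 84681/64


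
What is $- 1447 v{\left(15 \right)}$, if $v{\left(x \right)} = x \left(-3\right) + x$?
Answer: $43410$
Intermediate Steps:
$v{\left(x \right)} = - 2 x$ ($v{\left(x \right)} = - 3 x + x = - 2 x$)
$- 1447 v{\left(15 \right)} = - 1447 \left(\left(-2\right) 15\right) = \left(-1447\right) \left(-30\right) = 43410$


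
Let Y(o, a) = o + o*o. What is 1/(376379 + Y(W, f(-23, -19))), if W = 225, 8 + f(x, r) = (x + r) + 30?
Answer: 1/427229 ≈ 2.3407e-6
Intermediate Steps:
f(x, r) = 22 + r + x (f(x, r) = -8 + ((x + r) + 30) = -8 + ((r + x) + 30) = -8 + (30 + r + x) = 22 + r + x)
Y(o, a) = o + o**2
1/(376379 + Y(W, f(-23, -19))) = 1/(376379 + 225*(1 + 225)) = 1/(376379 + 225*226) = 1/(376379 + 50850) = 1/427229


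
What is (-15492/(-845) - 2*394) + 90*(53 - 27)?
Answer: 1326932/845 ≈ 1570.3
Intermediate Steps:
(-15492/(-845) - 2*394) + 90*(53 - 27) = (-15492*(-1/845) - 788) + 90*26 = (15492/845 - 788) + 2340 = -650368/845 + 2340 = 1326932/845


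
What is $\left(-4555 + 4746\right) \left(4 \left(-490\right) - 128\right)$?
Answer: $-398808$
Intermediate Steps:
$\left(-4555 + 4746\right) \left(4 \left(-490\right) - 128\right) = 191 \left(-1960 - 128\right) = 191 \left(-2088\right) = -398808$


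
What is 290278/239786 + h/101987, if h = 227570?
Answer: 42086341203/12227527391 ≈ 3.4419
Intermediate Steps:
290278/239786 + h/101987 = 290278/239786 + 227570/101987 = 290278*(1/239786) + 227570*(1/101987) = 145139/119893 + 227570/101987 = 42086341203/12227527391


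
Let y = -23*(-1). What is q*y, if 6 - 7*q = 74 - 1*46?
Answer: -506/7 ≈ -72.286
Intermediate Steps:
q = -22/7 (q = 6/7 - (74 - 1*46)/7 = 6/7 - (74 - 46)/7 = 6/7 - ⅐*28 = 6/7 - 4 = -22/7 ≈ -3.1429)
y = 23
q*y = -22/7*23 = -506/7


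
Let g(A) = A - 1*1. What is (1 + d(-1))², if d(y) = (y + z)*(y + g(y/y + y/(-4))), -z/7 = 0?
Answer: 49/16 ≈ 3.0625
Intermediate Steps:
z = 0 (z = -7*0 = 0)
g(A) = -1 + A (g(A) = A - 1 = -1 + A)
d(y) = 3*y²/4 (d(y) = (y + 0)*(y + (-1 + (y/y + y/(-4)))) = y*(y + (-1 + (1 + y*(-¼)))) = y*(y + (-1 + (1 - y/4))) = y*(y - y/4) = y*(3*y/4) = 3*y²/4)
(1 + d(-1))² = (1 + (¾)*(-1)²)² = (1 + (¾)*1)² = (1 + ¾)² = (7/4)² = 49/16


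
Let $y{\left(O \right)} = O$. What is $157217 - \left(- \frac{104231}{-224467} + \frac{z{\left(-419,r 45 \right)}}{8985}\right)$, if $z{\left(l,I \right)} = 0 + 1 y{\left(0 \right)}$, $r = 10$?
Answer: $\frac{35289924108}{224467} \approx 1.5722 \cdot 10^{5}$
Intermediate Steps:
$z{\left(l,I \right)} = 0$ ($z{\left(l,I \right)} = 0 + 1 \cdot 0 = 0 + 0 = 0$)
$157217 - \left(- \frac{104231}{-224467} + \frac{z{\left(-419,r 45 \right)}}{8985}\right) = 157217 - \left(- \frac{104231}{-224467} + \frac{0}{8985}\right) = 157217 - \left(\left(-104231\right) \left(- \frac{1}{224467}\right) + 0 \cdot \frac{1}{8985}\right) = 157217 - \left(\frac{104231}{224467} + 0\right) = 157217 - \frac{104231}{224467} = \frac{35289924108}{224467}$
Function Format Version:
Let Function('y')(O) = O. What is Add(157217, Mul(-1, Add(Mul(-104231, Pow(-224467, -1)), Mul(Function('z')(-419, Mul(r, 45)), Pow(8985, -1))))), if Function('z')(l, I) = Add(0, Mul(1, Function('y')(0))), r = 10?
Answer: Rational(35289924108, 224467) ≈ 1.5722e+5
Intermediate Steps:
Function('z')(l, I) = 0 (Function('z')(l, I) = Add(0, Mul(1, 0)) = Add(0, 0) = 0)
Add(157217, Mul(-1, Add(Mul(-104231, Pow(-224467, -1)), Mul(Function('z')(-419, Mul(r, 45)), Pow(8985, -1))))) = Add(157217, Mul(-1, Add(Mul(-104231, Pow(-224467, -1)), Mul(0, Pow(8985, -1))))) = Add(157217, Mul(-1, Add(Mul(-104231, Rational(-1, 224467)), Mul(0, Rational(1, 8985))))) = Add(157217, Mul(-1, Add(Rational(104231, 224467), 0))) = Add(157217, Mul(-1, Rational(104231, 224467))) = Add(157217, Rational(-104231, 224467)) = Rational(35289924108, 224467)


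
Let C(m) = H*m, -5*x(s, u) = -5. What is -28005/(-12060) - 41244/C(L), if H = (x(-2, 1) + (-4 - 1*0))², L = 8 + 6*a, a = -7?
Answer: 624657/4556 ≈ 137.11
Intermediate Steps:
x(s, u) = 1 (x(s, u) = -⅕*(-5) = 1)
L = -34 (L = 8 + 6*(-7) = 8 - 42 = -34)
H = 9 (H = (1 + (-4 - 1*0))² = (1 + (-4 + 0))² = (1 - 4)² = (-3)² = 9)
C(m) = 9*m
-28005/(-12060) - 41244/C(L) = -28005/(-12060) - 41244/(9*(-34)) = -28005*(-1/12060) - 41244/(-306) = 1867/804 - 41244*(-1/306) = 1867/804 + 6874/51 = 624657/4556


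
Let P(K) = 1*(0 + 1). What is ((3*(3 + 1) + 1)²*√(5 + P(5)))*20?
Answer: 3380*√6 ≈ 8279.3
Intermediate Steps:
P(K) = 1 (P(K) = 1*1 = 1)
((3*(3 + 1) + 1)²*√(5 + P(5)))*20 = ((3*(3 + 1) + 1)²*√(5 + 1))*20 = ((3*4 + 1)²*√6)*20 = ((12 + 1)²*√6)*20 = (13²*√6)*20 = (169*√6)*20 = 3380*√6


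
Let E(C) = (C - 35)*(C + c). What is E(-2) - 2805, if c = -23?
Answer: -1880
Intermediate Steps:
E(C) = (-35 + C)*(-23 + C) (E(C) = (C - 35)*(C - 23) = (-35 + C)*(-23 + C))
E(-2) - 2805 = (805 + (-2)² - 58*(-2)) - 2805 = (805 + 4 + 116) - 2805 = 925 - 2805 = -1880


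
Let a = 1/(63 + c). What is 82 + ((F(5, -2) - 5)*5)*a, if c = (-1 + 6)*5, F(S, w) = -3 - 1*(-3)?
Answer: 7191/88 ≈ 81.716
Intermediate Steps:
F(S, w) = 0 (F(S, w) = -3 + 3 = 0)
c = 25 (c = 5*5 = 25)
a = 1/88 (a = 1/(63 + 25) = 1/88 ≈ 0.011364)
82 + ((F(5, -2) - 5)*5)*a = 82 + ((0 - 5)*5)*(1/88) = 82 - 5*5*(1/88) = 82 - 25*1/88 = 82 - 25/88 = 7191/88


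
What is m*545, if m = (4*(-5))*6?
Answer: -65400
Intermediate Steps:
m = -120 (m = -20*6 = -120)
m*545 = -120*545 = -65400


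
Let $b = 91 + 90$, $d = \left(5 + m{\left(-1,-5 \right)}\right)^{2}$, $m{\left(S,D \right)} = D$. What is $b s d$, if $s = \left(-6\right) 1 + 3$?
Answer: $0$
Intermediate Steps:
$d = 0$ ($d = \left(5 - 5\right)^{2} = 0^{2} = 0$)
$s = -3$ ($s = -6 + 3 = -3$)
$b = 181$
$b s d = 181 \left(-3\right) 0 = \left(-543\right) 0 = 0$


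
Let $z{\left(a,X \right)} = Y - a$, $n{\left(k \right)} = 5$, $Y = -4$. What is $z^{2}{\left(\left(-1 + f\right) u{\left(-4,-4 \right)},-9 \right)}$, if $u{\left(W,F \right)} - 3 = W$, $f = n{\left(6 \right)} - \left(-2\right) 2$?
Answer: $16$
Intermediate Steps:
$f = 9$ ($f = 5 - \left(-2\right) 2 = 5 - -4 = 5 + 4 = 9$)
$u{\left(W,F \right)} = 3 + W$
$z{\left(a,X \right)} = -4 - a$
$z^{2}{\left(\left(-1 + f\right) u{\left(-4,-4 \right)},-9 \right)} = \left(-4 - \left(-1 + 9\right) \left(3 - 4\right)\right)^{2} = \left(-4 - 8 \left(-1\right)\right)^{2} = \left(-4 - -8\right)^{2} = \left(-4 + 8\right)^{2} = 4^{2} = 16$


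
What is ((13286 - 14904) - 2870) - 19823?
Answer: -24311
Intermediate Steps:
((13286 - 14904) - 2870) - 19823 = (-1618 - 2870) - 19823 = -4488 - 19823 = -24311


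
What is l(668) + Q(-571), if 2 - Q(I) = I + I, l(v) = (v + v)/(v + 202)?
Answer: 498308/435 ≈ 1145.5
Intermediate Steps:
l(v) = 2*v/(202 + v) (l(v) = (2*v)/(202 + v) = 2*v/(202 + v))
Q(I) = 2 - 2*I (Q(I) = 2 - (I + I) = 2 - 2*I)
l(668) + Q(-571) = 2*668/(202 + 668) + (2 - 2*(-571)) = 2*668/870 + (2 + 1142) = 2*668*(1/870) + 1144 = 668/435 + 1144 = 498308/435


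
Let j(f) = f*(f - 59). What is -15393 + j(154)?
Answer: -763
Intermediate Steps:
j(f) = f*(-59 + f)
-15393 + j(154) = -15393 + 154*(-59 + 154) = -15393 + 154*95 = -15393 + 14630 = -763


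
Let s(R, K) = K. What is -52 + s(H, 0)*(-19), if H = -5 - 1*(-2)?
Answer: -52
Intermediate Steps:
H = -3 (H = -5 + 2 = -3)
-52 + s(H, 0)*(-19) = -52 + 0*(-19) = -52 + 0 = -52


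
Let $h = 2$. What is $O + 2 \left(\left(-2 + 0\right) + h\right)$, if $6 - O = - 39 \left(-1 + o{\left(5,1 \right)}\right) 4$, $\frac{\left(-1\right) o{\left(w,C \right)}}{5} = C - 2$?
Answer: $630$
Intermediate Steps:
$o{\left(w,C \right)} = 10 - 5 C$ ($o{\left(w,C \right)} = - 5 \left(C - 2\right) = - 5 \left(-2 + C\right) = 10 - 5 C$)
$O = 630$ ($O = 6 - - 39 \left(-1 + \left(10 - 5\right)\right) 4 = 6 - - 39 \left(-1 + 5\right) 4 = 6 - - 39 \cdot 4 \cdot 4 = 6 - \left(-39\right) 16 = 6 - -624 = 6 + 624 = 630$)
$O + 2 \left(\left(-2 + 0\right) + h\right) = 630 + 2 \left(\left(-2 + 0\right) + 2\right) = 630 + 2 \left(-2 + 2\right) = 630 + 2 \cdot 0 = 630 + 0 = 630$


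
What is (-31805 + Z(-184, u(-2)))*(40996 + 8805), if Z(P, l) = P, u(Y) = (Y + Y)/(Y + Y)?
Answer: -1593084189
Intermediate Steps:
u(Y) = 1 (u(Y) = (2*Y)/((2*Y)) = (2*Y)*(1/(2*Y)) = 1)
(-31805 + Z(-184, u(-2)))*(40996 + 8805) = (-31805 - 184)*(40996 + 8805) = -31989*49801 = -1593084189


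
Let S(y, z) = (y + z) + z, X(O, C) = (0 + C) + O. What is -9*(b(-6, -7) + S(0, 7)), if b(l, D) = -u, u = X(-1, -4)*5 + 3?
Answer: -324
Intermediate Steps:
X(O, C) = C + O
S(y, z) = y + 2*z
u = -22 (u = (-4 - 1)*5 + 3 = -5*5 + 3 = -25 + 3 = -22)
b(l, D) = 22 (b(l, D) = -1*(-22) = 22)
-9*(b(-6, -7) + S(0, 7)) = -9*(22 + (0 + 2*7)) = -9*(22 + (0 + 14)) = -9*(22 + 14) = -9*36 = -324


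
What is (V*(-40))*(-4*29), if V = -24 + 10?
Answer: -64960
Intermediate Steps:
V = -14
(V*(-40))*(-4*29) = (-14*(-40))*(-4*29) = 560*(-116) = -64960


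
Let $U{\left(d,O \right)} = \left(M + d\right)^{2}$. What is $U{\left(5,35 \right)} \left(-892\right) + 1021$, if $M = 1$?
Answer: $-31091$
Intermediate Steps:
$U{\left(d,O \right)} = \left(1 + d\right)^{2}$
$U{\left(5,35 \right)} \left(-892\right) + 1021 = \left(1 + 5\right)^{2} \left(-892\right) + 1021 = 6^{2} \left(-892\right) + 1021 = 36 \left(-892\right) + 1021 = -32112 + 1021 = -31091$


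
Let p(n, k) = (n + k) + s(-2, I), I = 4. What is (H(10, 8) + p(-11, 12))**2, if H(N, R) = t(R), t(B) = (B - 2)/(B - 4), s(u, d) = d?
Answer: 169/4 ≈ 42.250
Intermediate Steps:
t(B) = (-2 + B)/(-4 + B)
H(N, R) = (-2 + R)/(-4 + R)
p(n, k) = 4 + k + n (p(n, k) = (n + k) + 4 = (k + n) + 4 = 4 + k + n)
(H(10, 8) + p(-11, 12))**2 = ((-2 + 8)/(-4 + 8) + (4 + 12 - 11))**2 = (6/4 + 5)**2 = ((1/4)*6 + 5)**2 = (3/2 + 5)**2 = (13/2)**2 = 169/4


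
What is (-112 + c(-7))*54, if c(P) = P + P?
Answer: -6804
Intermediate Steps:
c(P) = 2*P
(-112 + c(-7))*54 = (-112 + 2*(-7))*54 = (-112 - 14)*54 = -126*54 = -6804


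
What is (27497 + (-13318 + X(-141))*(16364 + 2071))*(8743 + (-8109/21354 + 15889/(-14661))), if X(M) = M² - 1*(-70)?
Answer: 55786632334685088754/52178499 ≈ 1.0692e+12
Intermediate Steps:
X(M) = 70 + M² (X(M) = M² + 70 = 70 + M²)
(27497 + (-13318 + X(-141))*(16364 + 2071))*(8743 + (-8109/21354 + 15889/(-14661))) = (27497 + (-13318 + (70 + (-141)²))*(16364 + 2071))*(8743 + (-8109/21354 + 15889/(-14661))) = (27497 + (-13318 + (70 + 19881))*18435)*(8743 + (-8109*1/21354 + 15889*(-1/14661))) = (27497 + (-13318 + 19951)*18435)*(8743 + (-2703/7118 - 15889/14661)) = (27497 + 6633*18435)*(8743 - 152726585/104356998) = (27497 + 122279355)*(912240506929/104356998) = 122306852*(912240506929/104356998) = 55786632334685088754/52178499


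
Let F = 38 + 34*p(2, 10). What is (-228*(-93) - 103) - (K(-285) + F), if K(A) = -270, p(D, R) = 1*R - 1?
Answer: 21027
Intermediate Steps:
p(D, R) = -1 + R (p(D, R) = R - 1 = -1 + R)
F = 344 (F = 38 + 34*(-1 + 10) = 38 + 34*9 = 38 + 306 = 344)
(-228*(-93) - 103) - (K(-285) + F) = (-228*(-93) - 103) - (-270 + 344) = (21204 - 103) - 1*74 = 21101 - 74 = 21027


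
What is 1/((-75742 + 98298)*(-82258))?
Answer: -1/1855411448 ≈ -5.3896e-10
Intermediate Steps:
1/((-75742 + 98298)*(-82258)) = -1/82258/22556 = (1/22556)*(-1/82258) = -1/1855411448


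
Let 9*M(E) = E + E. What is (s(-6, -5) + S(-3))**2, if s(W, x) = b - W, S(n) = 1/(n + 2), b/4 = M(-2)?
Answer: 841/81 ≈ 10.383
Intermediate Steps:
M(E) = 2*E/9 (M(E) = (E + E)/9 = (2*E)/9 = 2*E/9)
b = -16/9 (b = 4*((2/9)*(-2)) = 4*(-4/9) = -16/9 ≈ -1.7778)
S(n) = 1/(2 + n)
s(W, x) = -16/9 - W
(s(-6, -5) + S(-3))**2 = ((-16/9 - 1*(-6)) + 1/(2 - 3))**2 = ((-16/9 + 6) + 1/(-1))**2 = (38/9 - 1)**2 = (29/9)**2 = 841/81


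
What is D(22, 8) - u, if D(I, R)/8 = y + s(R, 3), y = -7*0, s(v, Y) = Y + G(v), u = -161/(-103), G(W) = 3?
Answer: 4783/103 ≈ 46.437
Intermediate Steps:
u = 161/103 (u = -161*(-1/103) = 161/103 ≈ 1.5631)
s(v, Y) = 3 + Y (s(v, Y) = Y + 3 = 3 + Y)
y = 0
D(I, R) = 48 (D(I, R) = 8*(0 + (3 + 3)) = 8*(0 + 6) = 8*6 = 48)
D(22, 8) - u = 48 - 1*161/103 = 48 - 161/103 = 4783/103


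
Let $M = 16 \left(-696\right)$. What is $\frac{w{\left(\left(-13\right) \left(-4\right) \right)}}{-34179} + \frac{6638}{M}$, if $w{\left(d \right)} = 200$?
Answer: $- \frac{12728189}{21145408} \approx -0.60194$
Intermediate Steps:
$M = -11136$
$\frac{w{\left(\left(-13\right) \left(-4\right) \right)}}{-34179} + \frac{6638}{M} = \frac{200}{-34179} + \frac{6638}{-11136} = 200 \left(- \frac{1}{34179}\right) + 6638 \left(- \frac{1}{11136}\right) = - \frac{200}{34179} - \frac{3319}{5568} = - \frac{12728189}{21145408}$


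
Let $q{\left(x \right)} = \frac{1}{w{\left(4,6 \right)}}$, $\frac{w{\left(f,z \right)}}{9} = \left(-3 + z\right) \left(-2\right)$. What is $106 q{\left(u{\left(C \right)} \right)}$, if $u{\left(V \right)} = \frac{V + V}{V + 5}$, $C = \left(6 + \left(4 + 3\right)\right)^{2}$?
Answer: $- \frac{53}{27} \approx -1.963$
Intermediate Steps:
$w{\left(f,z \right)} = 54 - 18 z$ ($w{\left(f,z \right)} = 9 \left(-3 + z\right) \left(-2\right) = 9 \left(6 - 2 z\right) = 54 - 18 z$)
$C = 169$ ($C = \left(6 + 7\right)^{2} = 13^{2} = 169$)
$u{\left(V \right)} = \frac{2 V}{5 + V}$
$q{\left(x \right)} = - \frac{1}{54}$ ($q{\left(x \right)} = \frac{1}{54 - 108} = \frac{1}{-54} = - \frac{1}{54}$)
$106 q{\left(u{\left(C \right)} \right)} = 106 \left(- \frac{1}{54}\right) = - \frac{53}{27}$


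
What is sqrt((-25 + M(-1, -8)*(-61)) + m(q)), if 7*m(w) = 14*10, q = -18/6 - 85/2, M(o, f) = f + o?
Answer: 4*sqrt(34) ≈ 23.324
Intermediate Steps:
q = -91/2 (q = -18*1/6 - 85*1/2 = -3 - 85/2 = -91/2 ≈ -45.500)
m(w) = 20 (m(w) = (14*10)/7 = (1/7)*140 = 20)
sqrt((-25 + M(-1, -8)*(-61)) + m(q)) = sqrt((-25 + (-8 - 1)*(-61)) + 20) = sqrt((-25 - 9*(-61)) + 20) = sqrt((-25 + 549) + 20) = sqrt(524 + 20) = sqrt(544) = 4*sqrt(34)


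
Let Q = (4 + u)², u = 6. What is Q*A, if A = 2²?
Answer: 400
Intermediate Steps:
A = 4
Q = 100 (Q = (4 + 6)² = 10² = 100)
Q*A = 100*4 = 400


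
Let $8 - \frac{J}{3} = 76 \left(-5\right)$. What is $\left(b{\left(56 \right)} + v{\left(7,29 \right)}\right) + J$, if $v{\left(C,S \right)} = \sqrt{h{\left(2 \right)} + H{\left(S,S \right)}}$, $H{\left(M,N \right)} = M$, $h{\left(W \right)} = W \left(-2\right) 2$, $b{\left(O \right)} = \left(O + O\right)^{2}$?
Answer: $13708 + \sqrt{21} \approx 13713.0$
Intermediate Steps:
$b{\left(O \right)} = 4 O^{2}$ ($b{\left(O \right)} = \left(2 O\right)^{2} = 4 O^{2}$)
$h{\left(W \right)} = - 4 W$ ($h{\left(W \right)} = - 2 W 2 = - 4 W$)
$J = 1164$ ($J = 24 - 3 \cdot 76 \left(-5\right) = 24 - -1140 = 24 + 1140 = 1164$)
$v{\left(C,S \right)} = \sqrt{-8 + S}$ ($v{\left(C,S \right)} = \sqrt{\left(-4\right) 2 + S} = \sqrt{-8 + S}$)
$\left(b{\left(56 \right)} + v{\left(7,29 \right)}\right) + J = \left(4 \cdot 56^{2} + \sqrt{-8 + 29}\right) + 1164 = \left(4 \cdot 3136 + \sqrt{21}\right) + 1164 = \left(12544 + \sqrt{21}\right) + 1164 = 13708 + \sqrt{21}$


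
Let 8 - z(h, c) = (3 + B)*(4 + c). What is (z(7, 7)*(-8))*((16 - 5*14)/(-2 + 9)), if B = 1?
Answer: -15552/7 ≈ -2221.7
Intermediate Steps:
z(h, c) = -8 - 4*c (z(h, c) = 8 - (3 + 1)*(4 + c) = 8 - 4*(4 + c) = 8 - (16 + 4*c) = 8 + (-16 - 4*c) = -8 - 4*c)
(z(7, 7)*(-8))*((16 - 5*14)/(-2 + 9)) = ((-8 - 4*7)*(-8))*((16 - 5*14)/(-2 + 9)) = ((-8 - 28)*(-8))*((16 - 70)/7) = (-36*(-8))*(-54*⅐) = 288*(-54/7) = -15552/7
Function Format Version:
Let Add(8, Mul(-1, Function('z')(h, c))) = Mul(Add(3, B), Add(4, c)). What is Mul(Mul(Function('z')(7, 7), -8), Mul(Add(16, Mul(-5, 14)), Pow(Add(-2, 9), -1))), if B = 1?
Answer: Rational(-15552, 7) ≈ -2221.7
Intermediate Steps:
Function('z')(h, c) = Add(-8, Mul(-4, c)) (Function('z')(h, c) = Add(8, Mul(-1, Mul(Add(3, 1), Add(4, c)))) = Add(8, Mul(-1, Mul(4, Add(4, c)))) = Add(8, Mul(-1, Add(16, Mul(4, c)))) = Add(8, Add(-16, Mul(-4, c))) = Add(-8, Mul(-4, c)))
Mul(Mul(Function('z')(7, 7), -8), Mul(Add(16, Mul(-5, 14)), Pow(Add(-2, 9), -1))) = Mul(Mul(Add(-8, Mul(-4, 7)), -8), Mul(Add(16, Mul(-5, 14)), Pow(Add(-2, 9), -1))) = Mul(Mul(Add(-8, -28), -8), Mul(Add(16, -70), Pow(7, -1))) = Mul(Mul(-36, -8), Mul(-54, Rational(1, 7))) = Mul(288, Rational(-54, 7)) = Rational(-15552, 7)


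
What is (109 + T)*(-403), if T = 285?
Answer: -158782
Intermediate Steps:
(109 + T)*(-403) = (109 + 285)*(-403) = 394*(-403) = -158782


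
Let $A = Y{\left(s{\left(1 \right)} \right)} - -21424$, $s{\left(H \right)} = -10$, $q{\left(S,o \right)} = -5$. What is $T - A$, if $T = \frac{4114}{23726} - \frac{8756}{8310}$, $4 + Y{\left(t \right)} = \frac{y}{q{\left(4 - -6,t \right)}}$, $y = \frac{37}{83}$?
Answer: $- \frac{87635316029696}{4091133495} \approx -21421.0$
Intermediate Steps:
$y = \frac{37}{83}$ ($y = 37 \cdot \frac{1}{83} = \frac{37}{83} \approx 0.44578$)
$Y{\left(t \right)} = - \frac{1697}{415}$ ($Y{\left(t \right)} = -4 + \frac{37}{83 \left(-5\right)} = -4 + \frac{37}{83} \left(- \frac{1}{5}\right) = -4 - \frac{37}{415} = - \frac{1697}{415}$)
$A = \frac{8889263}{415}$ ($A = - \frac{1697}{415} - -21424 = - \frac{1697}{415} + 21424 = \frac{8889263}{415} \approx 21420.0$)
$T = - \frac{43389379}{49290765}$ ($T = 4114 \cdot \frac{1}{23726} - \frac{4378}{4155} = \frac{2057}{11863} - \frac{4378}{4155} = - \frac{43389379}{49290765} \approx -0.88027$)
$T - A = - \frac{43389379}{49290765} - \frac{8889263}{415} = - \frac{87635316029696}{4091133495}$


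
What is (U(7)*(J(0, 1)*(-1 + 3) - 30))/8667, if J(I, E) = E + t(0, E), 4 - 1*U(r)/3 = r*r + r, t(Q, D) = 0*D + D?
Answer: 1352/2889 ≈ 0.46798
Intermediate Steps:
t(Q, D) = D (t(Q, D) = 0 + D = D)
U(r) = 12 - 3*r - 3*r**2 (U(r) = 12 - 3*(r*r + r) = 12 - 3*(r**2 + r) = 12 - 3*(r + r**2) = 12 + (-3*r - 3*r**2) = 12 - 3*r - 3*r**2)
J(I, E) = 2*E (J(I, E) = E + E = 2*E)
(U(7)*(J(0, 1)*(-1 + 3) - 30))/8667 = ((12 - 3*7 - 3*7**2)*((2*1)*(-1 + 3) - 30))/8667 = ((12 - 21 - 3*49)*(2*2 - 30))*(1/8667) = ((12 - 21 - 147)*(4 - 30))*(1/8667) = -156*(-26)*(1/8667) = 4056*(1/8667) = 1352/2889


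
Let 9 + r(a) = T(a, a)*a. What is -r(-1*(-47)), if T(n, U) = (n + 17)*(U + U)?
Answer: -282743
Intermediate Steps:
T(n, U) = 2*U*(17 + n) (T(n, U) = (17 + n)*(2*U) = 2*U*(17 + n))
r(a) = -9 + 2*a²*(17 + a) (r(a) = -9 + (2*a*(17 + a))*a = -9 + 2*a²*(17 + a))
-r(-1*(-47)) = -(-9 + 2*(-1*(-47))²*(17 - 1*(-47))) = -(-9 + 2*47²*(17 + 47)) = -(-9 + 2*2209*64) = -(-9 + 282752) = -1*282743 = -282743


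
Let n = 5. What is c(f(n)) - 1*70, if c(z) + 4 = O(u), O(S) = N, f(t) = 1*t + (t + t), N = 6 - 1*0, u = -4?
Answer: -68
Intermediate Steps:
N = 6 (N = 6 + 0 = 6)
f(t) = 3*t (f(t) = t + 2*t = 3*t)
O(S) = 6
c(z) = 2 (c(z) = -4 + 6 = 2)
c(f(n)) - 1*70 = 2 - 1*70 = 2 - 70 = -68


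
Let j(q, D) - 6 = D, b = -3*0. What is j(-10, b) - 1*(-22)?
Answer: 28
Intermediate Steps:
b = 0
j(q, D) = 6 + D
j(-10, b) - 1*(-22) = (6 + 0) - 1*(-22) = 6 + 22 = 28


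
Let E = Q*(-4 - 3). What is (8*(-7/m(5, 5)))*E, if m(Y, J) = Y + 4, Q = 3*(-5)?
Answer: -1960/3 ≈ -653.33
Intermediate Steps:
Q = -15
m(Y, J) = 4 + Y
E = 105 (E = -15*(-4 - 3) = -15*(-7) = 105)
(8*(-7/m(5, 5)))*E = (8*(-7/(4 + 5)))*105 = (8*(-7/9))*105 = -56/9*105 = -1960/3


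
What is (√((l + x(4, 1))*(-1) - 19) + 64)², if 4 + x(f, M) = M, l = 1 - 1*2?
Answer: (64 + I*√15)² ≈ 4081.0 + 495.74*I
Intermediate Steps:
l = -1 (l = 1 - 2 = -1)
x(f, M) = -4 + M
(√((l + x(4, 1))*(-1) - 19) + 64)² = (√((-1 + (-4 + 1))*(-1) - 19) + 64)² = (√((-1 - 3)*(-1) - 19) + 64)² = (√(-4*(-1) - 19) + 64)² = (√(4 - 19) + 64)² = (√(-15) + 64)² = (I*√15 + 64)² = (64 + I*√15)²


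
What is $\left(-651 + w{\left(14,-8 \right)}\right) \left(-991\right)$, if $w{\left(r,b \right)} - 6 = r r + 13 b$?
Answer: $548023$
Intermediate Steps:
$w{\left(r,b \right)} = 6 + r^{2} + 13 b$ ($w{\left(r,b \right)} = 6 + \left(r r + 13 b\right) = 6 + \left(r^{2} + 13 b\right) = 6 + r^{2} + 13 b$)
$\left(-651 + w{\left(14,-8 \right)}\right) \left(-991\right) = \left(-651 + \left(6 + 14^{2} + 13 \left(-8\right)\right)\right) \left(-991\right) = \left(-651 + \left(6 + 196 - 104\right)\right) \left(-991\right) = \left(-651 + 98\right) \left(-991\right) = \left(-553\right) \left(-991\right) = 548023$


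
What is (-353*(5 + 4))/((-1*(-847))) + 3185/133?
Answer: 325022/16093 ≈ 20.196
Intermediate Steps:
(-353*(5 + 4))/((-1*(-847))) + 3185/133 = -353*9/847 + 3185*(1/133) = -3177*1/847 + 455/19 = -3177/847 + 455/19 = 325022/16093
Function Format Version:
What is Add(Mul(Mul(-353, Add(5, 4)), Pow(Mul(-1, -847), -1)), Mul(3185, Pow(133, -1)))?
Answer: Rational(325022, 16093) ≈ 20.196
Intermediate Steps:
Add(Mul(Mul(-353, Add(5, 4)), Pow(Mul(-1, -847), -1)), Mul(3185, Pow(133, -1))) = Add(Mul(Mul(-353, 9), Pow(847, -1)), Mul(3185, Rational(1, 133))) = Add(Mul(-3177, Rational(1, 847)), Rational(455, 19)) = Add(Rational(-3177, 847), Rational(455, 19)) = Rational(325022, 16093)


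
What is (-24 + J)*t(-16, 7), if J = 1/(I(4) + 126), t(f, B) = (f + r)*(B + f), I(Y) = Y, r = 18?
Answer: 28071/65 ≈ 431.86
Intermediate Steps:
t(f, B) = (18 + f)*(B + f) (t(f, B) = (f + 18)*(B + f) = (18 + f)*(B + f))
J = 1/130 (J = 1/(4 + 126) = 1/130 ≈ 0.0076923)
(-24 + J)*t(-16, 7) = (-24 + 1/130)*((-16)² + 18*7 + 18*(-16) + 7*(-16)) = -3119*(256 + 126 - 288 - 112)/130 = -3119/130*(-18) = 28071/65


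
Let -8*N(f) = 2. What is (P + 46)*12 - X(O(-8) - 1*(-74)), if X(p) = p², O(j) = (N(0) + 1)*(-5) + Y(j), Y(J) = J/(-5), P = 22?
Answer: -1738569/400 ≈ -4346.4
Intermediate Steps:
N(f) = -¼ (N(f) = -⅛*2 = -¼)
Y(J) = -J/5 (Y(J) = J*(-⅕) = -J/5)
O(j) = -15/4 - j/5 (O(j) = (-¼ + 1)*(-5) - j/5 = (¾)*(-5) - j/5 = -15/4 - j/5)
(P + 46)*12 - X(O(-8) - 1*(-74)) = (22 + 46)*12 - ((-15/4 - ⅕*(-8)) - 1*(-74))² = 68*12 - ((-15/4 + 8/5) + 74)² = 816 - (-43/20 + 74)² = 816 - (1437/20)² = 816 - 1*2064969/400 = 816 - 2064969/400 = -1738569/400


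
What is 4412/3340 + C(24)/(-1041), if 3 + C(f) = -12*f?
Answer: 463736/289745 ≈ 1.6005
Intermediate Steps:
C(f) = -3 - 12*f
4412/3340 + C(24)/(-1041) = 4412/3340 + (-3 - 12*24)/(-1041) = 4412*(1/3340) + (-3 - 288)*(-1/1041) = 1103/835 - 291*(-1/1041) = 1103/835 + 97/347 = 463736/289745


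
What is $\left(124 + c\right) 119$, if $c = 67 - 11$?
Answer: $21420$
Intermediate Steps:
$c = 56$ ($c = 67 - 11 = 56$)
$\left(124 + c\right) 119 = \left(124 + 56\right) 119 = 180 \cdot 119 = 21420$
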